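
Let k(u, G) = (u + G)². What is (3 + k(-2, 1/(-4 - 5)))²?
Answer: 364816/6561 ≈ 55.604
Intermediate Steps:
k(u, G) = (G + u)²
(3 + k(-2, 1/(-4 - 5)))² = (3 + (1/(-4 - 5) - 2)²)² = (3 + (1/(-9) - 2)²)² = (3 + (-⅑ - 2)²)² = (3 + (-19/9)²)² = (3 + 361/81)² = (604/81)² = 364816/6561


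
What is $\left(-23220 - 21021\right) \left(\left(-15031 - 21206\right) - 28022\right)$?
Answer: $2842882419$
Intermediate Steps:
$\left(-23220 - 21021\right) \left(\left(-15031 - 21206\right) - 28022\right) = - 44241 \left(\left(-15031 - 21206\right) - 28022\right) = - 44241 \left(-36237 - 28022\right) = \left(-44241\right) \left(-64259\right) = 2842882419$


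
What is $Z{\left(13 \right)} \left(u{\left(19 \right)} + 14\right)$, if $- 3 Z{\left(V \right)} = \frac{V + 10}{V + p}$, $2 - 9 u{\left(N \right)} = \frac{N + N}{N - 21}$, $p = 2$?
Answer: $- \frac{1127}{135} \approx -8.3481$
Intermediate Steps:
$u{\left(N \right)} = \frac{2}{9} - \frac{2 N}{9 \left(-21 + N\right)}$ ($u{\left(N \right)} = \frac{2}{9} - \frac{\left(N + N\right) \frac{1}{N - 21}}{9} = \frac{2}{9} - \frac{2 N \frac{1}{-21 + N}}{9} = \frac{2}{9} - \frac{2 N}{9 \left(-21 + N\right)}$)
$Z{\left(V \right)} = - \frac{10 + V}{3 \left(2 + V\right)}$ ($Z{\left(V \right)} = - \frac{\left(V + 10\right) \frac{1}{V + 2}}{3} = - \frac{\left(10 + V\right) \frac{1}{2 + V}}{3} = - \frac{\frac{1}{2 + V} \left(10 + V\right)}{3} = - \frac{10 + V}{3 \left(2 + V\right)}$)
$Z{\left(13 \right)} \left(u{\left(19 \right)} + 14\right) = \frac{-10 - 13}{3 \left(2 + 13\right)} \left(- \frac{14}{-63 + 3 \cdot 19} + 14\right) = \frac{-10 - 13}{3 \cdot 15} \left(- \frac{14}{-63 + 57} + 14\right) = \frac{1}{3} \cdot \frac{1}{15} \left(-23\right) \left(- \frac{14}{-6} + 14\right) = - \frac{23 \left(\left(-14\right) \left(- \frac{1}{6}\right) + 14\right)}{45} = - \frac{23 \left(\frac{7}{3} + 14\right)}{45} = \left(- \frac{23}{45}\right) \frac{49}{3} = - \frac{1127}{135}$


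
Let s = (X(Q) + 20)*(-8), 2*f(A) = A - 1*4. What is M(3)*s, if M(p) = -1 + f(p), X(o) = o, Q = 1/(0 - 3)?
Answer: 236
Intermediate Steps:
f(A) = -2 + A/2 (f(A) = (A - 1*4)/2 = (A - 4)/2 = (-4 + A)/2 = -2 + A/2)
Q = -1/3 (Q = 1/(-3) = -1/3 ≈ -0.33333)
M(p) = -3 + p/2 (M(p) = -1 + (-2 + p/2) = -3 + p/2)
s = -472/3 (s = (-1/3 + 20)*(-8) = (59/3)*(-8) = -472/3 ≈ -157.33)
M(3)*s = (-3 + (1/2)*3)*(-472/3) = (-3 + 3/2)*(-472/3) = -3/2*(-472/3) = 236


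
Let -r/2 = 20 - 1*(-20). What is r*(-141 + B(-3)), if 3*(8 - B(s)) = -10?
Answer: 31120/3 ≈ 10373.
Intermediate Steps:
B(s) = 34/3 (B(s) = 8 - 1/3*(-10) = 8 + 10/3 = 34/3)
r = -80 (r = -2*(20 - 1*(-20)) = -2*(20 + 20) = -2*40 = -80)
r*(-141 + B(-3)) = -80*(-141 + 34/3) = -80*(-389/3) = 31120/3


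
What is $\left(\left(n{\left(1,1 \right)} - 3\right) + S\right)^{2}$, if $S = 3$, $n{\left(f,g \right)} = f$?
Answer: $1$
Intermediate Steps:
$\left(\left(n{\left(1,1 \right)} - 3\right) + S\right)^{2} = \left(\left(1 - 3\right) + 3\right)^{2} = \left(-2 + 3\right)^{2} = 1^{2} = 1$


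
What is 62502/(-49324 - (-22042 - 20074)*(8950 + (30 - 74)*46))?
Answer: 10417/48607682 ≈ 0.00021431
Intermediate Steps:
62502/(-49324 - (-22042 - 20074)*(8950 + (30 - 74)*46)) = 62502/(-49324 - (-42116)*(8950 - 44*46)) = 62502/(-49324 - (-42116)*(8950 - 2024)) = 62502/(-49324 - (-42116)*6926) = 62502/(-49324 - 1*(-291695416)) = 62502/(-49324 + 291695416) = 62502/291646092 = 62502*(1/291646092) = 10417/48607682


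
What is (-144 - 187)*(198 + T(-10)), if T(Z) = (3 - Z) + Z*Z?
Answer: -102941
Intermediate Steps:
T(Z) = 3 + Z² - Z (T(Z) = (3 - Z) + Z² = 3 + Z² - Z)
(-144 - 187)*(198 + T(-10)) = (-144 - 187)*(198 + (3 + (-10)² - 1*(-10))) = -331*(198 + (3 + 100 + 10)) = -331*(198 + 113) = -331*311 = -102941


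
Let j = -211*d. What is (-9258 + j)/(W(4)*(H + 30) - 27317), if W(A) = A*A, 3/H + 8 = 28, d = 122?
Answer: 175000/134173 ≈ 1.3043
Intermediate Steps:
H = 3/20 (H = 3/(-8 + 28) = 3/20 ≈ 0.15000)
W(A) = A**2
j = -25742 (j = -211*122 = -25742)
(-9258 + j)/(W(4)*(H + 30) - 27317) = (-9258 - 25742)/(4**2*(3/20 + 30) - 27317) = -35000/(16*(603/20) - 27317) = -35000/(2412/5 - 27317) = -35000/(-134173/5) = -35000*(-5/134173) = 175000/134173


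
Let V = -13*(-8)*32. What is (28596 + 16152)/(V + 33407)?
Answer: 14916/12245 ≈ 1.2181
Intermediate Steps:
V = 3328 (V = 104*32 = 3328)
(28596 + 16152)/(V + 33407) = (28596 + 16152)/(3328 + 33407) = 44748/36735 = 44748*(1/36735) = 14916/12245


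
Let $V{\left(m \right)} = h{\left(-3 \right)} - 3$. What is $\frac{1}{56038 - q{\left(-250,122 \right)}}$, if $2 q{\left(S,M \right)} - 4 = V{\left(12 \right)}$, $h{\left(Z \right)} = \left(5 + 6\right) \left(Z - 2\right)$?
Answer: $\frac{1}{56065} \approx 1.7836 \cdot 10^{-5}$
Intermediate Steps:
$h{\left(Z \right)} = -22 + 11 Z$ ($h{\left(Z \right)} = 11 \left(-2 + Z\right) = -22 + 11 Z$)
$V{\left(m \right)} = -58$ ($V{\left(m \right)} = \left(-22 + 11 \left(-3\right)\right) - 3 = \left(-22 - 33\right) - 3 = -55 - 3 = -58$)
$q{\left(S,M \right)} = -27$ ($q{\left(S,M \right)} = 2 + \frac{1}{2} \left(-58\right) = 2 - 29 = -27$)
$\frac{1}{56038 - q{\left(-250,122 \right)}} = \frac{1}{56038 - -27} = \frac{1}{56038 + 27} = \frac{1}{56065}$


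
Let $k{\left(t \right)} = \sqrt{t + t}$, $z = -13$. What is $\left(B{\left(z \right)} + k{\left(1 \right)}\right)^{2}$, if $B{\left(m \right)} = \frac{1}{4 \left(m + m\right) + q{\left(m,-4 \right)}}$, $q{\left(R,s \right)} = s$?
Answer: $\frac{23329}{11664} - \frac{\sqrt{2}}{54} \approx 1.9739$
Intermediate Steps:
$k{\left(t \right)} = \sqrt{2} \sqrt{t}$ ($k{\left(t \right)} = \sqrt{2 t} = \sqrt{2} \sqrt{t}$)
$B{\left(m \right)} = \frac{1}{-4 + 8 m}$ ($B{\left(m \right)} = \frac{1}{4 \left(m + m\right) - 4} = \frac{1}{4 \cdot 2 m - 4} = \frac{1}{8 m - 4} = \frac{1}{-4 + 8 m}$)
$\left(B{\left(z \right)} + k{\left(1 \right)}\right)^{2} = \left(\frac{1}{4 \left(-1 + 2 \left(-13\right)\right)} + \sqrt{2} \sqrt{1}\right)^{2} = \left(\frac{1}{4 \left(-1 - 26\right)} + \sqrt{2} \cdot 1\right)^{2} = \left(\frac{1}{4 \left(-27\right)} + \sqrt{2}\right)^{2} = \left(\frac{1}{4} \left(- \frac{1}{27}\right) + \sqrt{2}\right)^{2} = \left(- \frac{1}{108} + \sqrt{2}\right)^{2}$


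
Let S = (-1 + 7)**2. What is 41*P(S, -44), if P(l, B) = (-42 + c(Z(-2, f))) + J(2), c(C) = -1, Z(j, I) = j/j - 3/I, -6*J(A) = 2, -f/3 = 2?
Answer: -5330/3 ≈ -1776.7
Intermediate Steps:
f = -6 (f = -3*2 = -6)
J(A) = -1/3 (J(A) = -1/6*2 = -1/3)
Z(j, I) = 1 - 3/I
S = 36 (S = 6**2 = 36)
P(l, B) = -130/3 (P(l, B) = (-42 - 1) - 1/3 = -43 - 1/3 = -130/3)
41*P(S, -44) = 41*(-130/3) = -5330/3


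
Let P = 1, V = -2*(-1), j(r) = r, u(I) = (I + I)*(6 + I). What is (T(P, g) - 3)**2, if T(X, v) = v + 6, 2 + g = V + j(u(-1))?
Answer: 49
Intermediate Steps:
u(I) = 2*I*(6 + I) (u(I) = (2*I)*(6 + I) = 2*I*(6 + I))
V = 2
g = -10 (g = -2 + (2 + 2*(-1)*(6 - 1)) = -2 + (2 + 2*(-1)*5) = -2 + (2 - 10) = -2 - 8 = -10)
T(X, v) = 6 + v
(T(P, g) - 3)**2 = ((6 - 10) - 3)**2 = (-4 - 3)**2 = (-7)**2 = 49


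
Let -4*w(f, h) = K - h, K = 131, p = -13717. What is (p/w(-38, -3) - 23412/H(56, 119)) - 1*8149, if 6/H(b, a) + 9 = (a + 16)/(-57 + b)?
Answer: 37127947/67 ≈ 5.5415e+5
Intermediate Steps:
w(f, h) = -131/4 + h/4 (w(f, h) = -(131 - h)/4 = -131/4 + h/4)
H(b, a) = 6/(-9 + (16 + a)/(-57 + b)) (H(b, a) = 6/(-9 + (a + 16)/(-57 + b)) = 6/(-9 + (16 + a)/(-57 + b)))
(p/w(-38, -3) - 23412/H(56, 119)) - 1*8149 = (-13717/(-131/4 + (1/4)*(-3)) - 23412*(529 + 119 - 9*56)/(6*(-57 + 56))) - 1*8149 = (-13717/(-131/4 - 3/4) - 23412/(6*(-1)/(529 + 119 - 504))) - 8149 = (-13717/(-67/2) - 23412/(6*(-1)/144)) - 8149 = (-13717*(-2/67) - 23412/(6*(1/144)*(-1))) - 8149 = (27434/67 - 23412/(-1/24)) - 8149 = (27434/67 - 23412*(-24)) - 8149 = (27434/67 + 561888) - 8149 = 37673930/67 - 8149 = 37127947/67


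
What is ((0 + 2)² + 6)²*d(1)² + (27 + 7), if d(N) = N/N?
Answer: 134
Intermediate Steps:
d(N) = 1
((0 + 2)² + 6)²*d(1)² + (27 + 7) = ((0 + 2)² + 6)²*1² + (27 + 7) = (2² + 6)²*1 + 34 = (4 + 6)²*1 + 34 = 10²*1 + 34 = 100*1 + 34 = 100 + 34 = 134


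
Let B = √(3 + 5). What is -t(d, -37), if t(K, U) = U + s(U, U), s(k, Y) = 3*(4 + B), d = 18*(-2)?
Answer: 25 - 6*√2 ≈ 16.515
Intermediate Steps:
d = -36
B = 2*√2 (B = √8 = 2*√2 ≈ 2.8284)
s(k, Y) = 12 + 6*√2 (s(k, Y) = 3*(4 + 2*√2) = 12 + 6*√2)
t(K, U) = 12 + U + 6*√2 (t(K, U) = U + (12 + 6*√2) = 12 + U + 6*√2)
-t(d, -37) = -(12 - 37 + 6*√2) = -(-25 + 6*√2) = 25 - 6*√2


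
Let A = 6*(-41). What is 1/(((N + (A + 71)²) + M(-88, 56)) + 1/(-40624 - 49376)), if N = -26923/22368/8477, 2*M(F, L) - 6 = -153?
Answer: 355525380000/10861833592639093 ≈ 3.2732e-5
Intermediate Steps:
M(F, L) = -147/2 (M(F, L) = 3 + (½)*(-153) = 3 - 153/2 = -147/2)
A = -246
N = -26923/189613536 (N = -26923*1/22368*(1/8477) = -26923/22368*1/8477 = -26923/189613536 ≈ -0.00014199)
1/(((N + (A + 71)²) + M(-88, 56)) + 1/(-40624 - 49376)) = 1/(((-26923/189613536 + (-246 + 71)²) - 147/2) + 1/(-40624 - 49376)) = 1/(((-26923/189613536 + (-175)²) - 147/2) + 1/(-90000)) = 1/(((-26923/189613536 + 30625) - 147/2) - 1/90000) = 1/((5806914513077/189613536 - 147/2) - 1/90000) = 1/(5792977918181/189613536 - 1/90000) = 1/(10861833592639093/355525380000) = 355525380000/10861833592639093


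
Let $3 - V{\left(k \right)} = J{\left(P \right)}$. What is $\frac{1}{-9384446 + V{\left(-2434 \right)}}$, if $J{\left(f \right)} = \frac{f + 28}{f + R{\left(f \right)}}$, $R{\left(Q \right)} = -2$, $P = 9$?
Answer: $- \frac{7}{65691138} \approx -1.0656 \cdot 10^{-7}$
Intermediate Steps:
$J{\left(f \right)} = \frac{28 + f}{-2 + f}$ ($J{\left(f \right)} = \frac{f + 28}{f - 2} = \frac{28 + f}{-2 + f}$)
$V{\left(k \right)} = - \frac{16}{7}$ ($V{\left(k \right)} = 3 - \frac{28 + 9}{-2 + 9} = 3 - \frac{1}{7} \cdot 37 = 3 - \frac{37}{7} = - \frac{16}{7}$)
$\frac{1}{-9384446 + V{\left(-2434 \right)}} = \frac{1}{-9384446 - \frac{16}{7}} = \frac{1}{- \frac{65691138}{7}} = - \frac{7}{65691138}$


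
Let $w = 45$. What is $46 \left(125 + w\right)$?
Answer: $7820$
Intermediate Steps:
$46 \left(125 + w\right) = 46 \left(125 + 45\right) = 46 \cdot 170 = 7820$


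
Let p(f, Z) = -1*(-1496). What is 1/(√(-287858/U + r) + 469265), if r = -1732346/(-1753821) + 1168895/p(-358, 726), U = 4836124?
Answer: 1488580959596292298440/698538941523456645923364191 - 6*√218658130238206348728860875413074/698538941523456645923364191 ≈ 2.1309e-6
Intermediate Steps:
p(f, Z) = 1496
r = 2052624187411/2623716216 (r = -1732346/(-1753821) + 1168895/1496 = -1732346*(-1/1753821) + 1168895*(1/1496) = 1732346/1753821 + 1168895/1496 = 2052624187411/2623716216 ≈ 782.33)
1/(√(-287858/U + r) + 469265) = 1/(√(-287858/4836124 + 2052624187411/2623716216) + 469265) = 1/(√(-287858*1/4836124 + 2052624187411/2623716216) + 469265) = 1/(√(-143929/2418062 + 2052624187411/2623716216) + 469265) = 1/(√(2481497459504082409/3172154240346696) + 469265) = 1/(√218658130238206348728860875413074/528692373391116 + 469265) = 1/(469265 + √218658130238206348728860875413074/528692373391116)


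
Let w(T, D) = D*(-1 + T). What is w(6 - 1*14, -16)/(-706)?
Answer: -72/353 ≈ -0.20397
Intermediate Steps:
w(6 - 1*14, -16)/(-706) = -16*(-1 + (6 - 1*14))/(-706) = -16*(-1 + (6 - 14))*(-1/706) = -16*(-1 - 8)*(-1/706) = -16*(-9)*(-1/706) = 144*(-1/706) = -72/353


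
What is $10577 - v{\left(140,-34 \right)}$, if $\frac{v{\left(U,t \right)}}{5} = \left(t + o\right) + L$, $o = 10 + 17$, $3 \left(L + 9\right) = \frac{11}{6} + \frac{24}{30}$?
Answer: $\frac{191747}{18} \approx 10653.0$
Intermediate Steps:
$L = - \frac{731}{90}$ ($L = -9 + \frac{\frac{11}{6} + \frac{24}{30}}{3} = -9 + \frac{11 \cdot \frac{1}{6} + 24 \cdot \frac{1}{30}}{3} = -9 + \frac{\frac{11}{6} + \frac{4}{5}}{3} = -9 + \frac{1}{3} \cdot \frac{79}{30} = -9 + \frac{79}{90} = - \frac{731}{90} \approx -8.1222$)
$o = 27$
$v{\left(U,t \right)} = \frac{1699}{18} + 5 t$ ($v{\left(U,t \right)} = 5 \left(\left(t + 27\right) - \frac{731}{90}\right) = 5 \left(\left(27 + t\right) - \frac{731}{90}\right) = 5 \left(\frac{1699}{90} + t\right) = \frac{1699}{18} + 5 t$)
$10577 - v{\left(140,-34 \right)} = 10577 - \left(\frac{1699}{18} + 5 \left(-34\right)\right) = 10577 - \left(\frac{1699}{18} - 170\right) = 10577 - - \frac{1361}{18} = 10577 + \frac{1361}{18} = \frac{191747}{18}$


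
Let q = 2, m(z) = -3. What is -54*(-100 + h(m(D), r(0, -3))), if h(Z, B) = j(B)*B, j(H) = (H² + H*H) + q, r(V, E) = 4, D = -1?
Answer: -1944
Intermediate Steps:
j(H) = 2 + 2*H² (j(H) = (H² + H*H) + 2 = (H² + H²) + 2 = 2*H² + 2 = 2 + 2*H²)
h(Z, B) = B*(2 + 2*B²) (h(Z, B) = (2 + 2*B²)*B = B*(2 + 2*B²))
-54*(-100 + h(m(D), r(0, -3))) = -54*(-100 + 2*4*(1 + 4²)) = -54*(-100 + 2*4*(1 + 16)) = -54*(-100 + 2*4*17) = -54*(-100 + 136) = -54*36 = -1944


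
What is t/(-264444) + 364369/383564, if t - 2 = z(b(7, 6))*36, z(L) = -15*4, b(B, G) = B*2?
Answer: 24295731737/25357799604 ≈ 0.95812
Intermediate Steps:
b(B, G) = 2*B
z(L) = -60
t = -2158 (t = 2 - 60*36 = 2 - 2160 = -2158)
t/(-264444) + 364369/383564 = -2158/(-264444) + 364369/383564 = -2158*(-1/264444) + 364369*(1/383564) = 1079/132222 + 364369/383564 = 24295731737/25357799604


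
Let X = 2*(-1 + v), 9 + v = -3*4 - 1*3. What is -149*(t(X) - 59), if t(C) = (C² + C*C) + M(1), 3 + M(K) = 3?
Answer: -736209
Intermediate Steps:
M(K) = 0 (M(K) = -3 + 3 = 0)
v = -24 (v = -9 + (-3*4 - 1*3) = -9 + (-12 - 3) = -9 - 15 = -24)
X = -50 (X = 2*(-1 - 24) = 2*(-25) = -50)
t(C) = 2*C² (t(C) = (C² + C*C) + 0 = (C² + C²) + 0 = 2*C² + 0 = 2*C²)
-149*(t(X) - 59) = -149*(2*(-50)² - 59) = -149*(2*2500 - 59) = -149*(5000 - 59) = -149*4941 = -736209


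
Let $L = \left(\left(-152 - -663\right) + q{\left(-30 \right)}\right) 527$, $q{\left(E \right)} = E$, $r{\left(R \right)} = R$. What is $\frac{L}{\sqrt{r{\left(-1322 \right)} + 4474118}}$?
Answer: $\frac{253487 \sqrt{1118199}}{2236398} \approx 119.86$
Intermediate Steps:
$L = 253487$ ($L = \left(\left(-152 - -663\right) - 30\right) 527 = \left(\left(-152 + 663\right) - 30\right) 527 = \left(511 - 30\right) 527 = 481 \cdot 527 = 253487$)
$\frac{L}{\sqrt{r{\left(-1322 \right)} + 4474118}} = \frac{253487}{\sqrt{-1322 + 4474118}} = \frac{253487}{\sqrt{4472796}} = \frac{253487}{2 \sqrt{1118199}} = 253487 \frac{\sqrt{1118199}}{2236398} = \frac{253487 \sqrt{1118199}}{2236398}$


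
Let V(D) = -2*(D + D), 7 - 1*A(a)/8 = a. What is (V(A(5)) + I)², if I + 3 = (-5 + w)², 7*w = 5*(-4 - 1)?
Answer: 100489/2401 ≈ 41.853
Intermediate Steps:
A(a) = 56 - 8*a
V(D) = -4*D
w = -25/7 (w = (5*(-4 - 1))/7 = (5*(-5))/7 = (⅐)*(-25) = -25/7 ≈ -3.5714)
I = 3453/49 (I = -3 + (-5 - 25/7)² = -3 + (-60/7)² = -3 + 3600/49 = 3453/49 ≈ 70.469)
(V(A(5)) + I)² = (-4*(56 - 8*5) + 3453/49)² = (-4*(56 - 40) + 3453/49)² = (-4*16 + 3453/49)² = (-64 + 3453/49)² = (317/49)² = 100489/2401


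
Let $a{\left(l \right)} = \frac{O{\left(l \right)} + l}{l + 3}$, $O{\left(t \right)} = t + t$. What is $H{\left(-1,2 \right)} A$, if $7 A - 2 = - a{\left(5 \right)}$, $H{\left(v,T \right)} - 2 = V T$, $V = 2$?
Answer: $\frac{3}{28} \approx 0.10714$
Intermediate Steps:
$O{\left(t \right)} = 2 t$
$H{\left(v,T \right)} = 2 + 2 T$
$a{\left(l \right)} = \frac{3 l}{3 + l}$ ($a{\left(l \right)} = \frac{2 l + l}{l + 3} = \frac{3 l}{3 + l}$)
$A = \frac{1}{56}$ ($A = \frac{2}{7} + \frac{\left(-1\right) 3 \cdot 5 \frac{1}{3 + 5}}{7} = \frac{2}{7} + \frac{\left(-1\right) 3 \cdot 5 \cdot \frac{1}{8}}{7} = \frac{2}{7} + \frac{\left(-1\right) \frac{15}{8}}{7} = \frac{2}{7} + \frac{1}{7} \left(- \frac{15}{8}\right) = \frac{2}{7} - \frac{15}{56} = \frac{1}{56} \approx 0.017857$)
$H{\left(-1,2 \right)} A = \left(2 + 2 \cdot 2\right) \frac{1}{56} = \left(2 + 4\right) \frac{1}{56} = 6 \cdot \frac{1}{56} = \frac{3}{28}$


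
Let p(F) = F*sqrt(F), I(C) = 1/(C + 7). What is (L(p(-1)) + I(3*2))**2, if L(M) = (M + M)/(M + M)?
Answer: 196/169 ≈ 1.1598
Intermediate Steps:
I(C) = 1/(7 + C)
p(F) = F**(3/2)
L(M) = 1 (L(M) = (2*M)/((2*M)) = (2*M)*(1/(2*M)) = 1)
(L(p(-1)) + I(3*2))**2 = (1 + 1/(7 + 3*2))**2 = (1 + 1/(7 + 6))**2 = (1 + 1/13)**2 = (14/13)**2 = 196/169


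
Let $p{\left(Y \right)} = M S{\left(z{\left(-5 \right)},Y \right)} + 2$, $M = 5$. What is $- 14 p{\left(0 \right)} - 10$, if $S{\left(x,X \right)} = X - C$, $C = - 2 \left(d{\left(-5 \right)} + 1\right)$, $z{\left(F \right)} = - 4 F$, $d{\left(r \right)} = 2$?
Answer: $-458$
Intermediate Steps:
$C = -6$ ($C = - 2 \left(2 + 1\right) = \left(-2\right) 3 = -6$)
$S{\left(x,X \right)} = 6 + X$ ($S{\left(x,X \right)} = X - -6 = X + 6 = 6 + X$)
$p{\left(Y \right)} = 32 + 5 Y$ ($p{\left(Y \right)} = 5 \left(6 + Y\right) + 2 = \left(30 + 5 Y\right) + 2 = 32 + 5 Y$)
$- 14 p{\left(0 \right)} - 10 = - 14 \left(32 + 5 \cdot 0\right) - 10 = - 14 \left(32 + 0\right) - 10 = \left(-14\right) 32 - 10 = -448 - 10 = -458$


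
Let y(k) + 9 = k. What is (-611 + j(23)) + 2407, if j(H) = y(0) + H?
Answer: 1810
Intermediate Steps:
y(k) = -9 + k
j(H) = -9 + H (j(H) = (-9 + 0) + H = -9 + H)
(-611 + j(23)) + 2407 = (-611 + (-9 + 23)) + 2407 = (-611 + 14) + 2407 = -597 + 2407 = 1810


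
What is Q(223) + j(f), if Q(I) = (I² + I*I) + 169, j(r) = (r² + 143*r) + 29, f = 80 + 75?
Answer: 145846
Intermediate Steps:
f = 155
j(r) = 29 + r² + 143*r
Q(I) = 169 + 2*I² (Q(I) = (I² + I²) + 169 = 2*I² + 169 = 169 + 2*I²)
Q(223) + j(f) = (169 + 2*223²) + (29 + 155² + 143*155) = (169 + 2*49729) + (29 + 24025 + 22165) = (169 + 99458) + 46219 = 99627 + 46219 = 145846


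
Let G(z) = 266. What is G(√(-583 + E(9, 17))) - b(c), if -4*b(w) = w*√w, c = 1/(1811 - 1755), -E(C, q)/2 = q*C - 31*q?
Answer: 266 + √14/6272 ≈ 266.00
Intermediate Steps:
E(C, q) = 62*q - 2*C*q (E(C, q) = -2*(q*C - 31*q) = -2*(C*q - 31*q) = -2*(-31*q + C*q) = 62*q - 2*C*q)
c = 1/56 ≈ 0.017857
b(w) = -w^(3/2)/4 (b(w) = -w*√w/4 = -w^(3/2)/4)
G(√(-583 + E(9, 17))) - b(c) = 266 - (-1)*(1/56)^(3/2)/4 = 266 - (-1)*√14/1568/4 = 266 - (-1)*√14/6272 = 266 + √14/6272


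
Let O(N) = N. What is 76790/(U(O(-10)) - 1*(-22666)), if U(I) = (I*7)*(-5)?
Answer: 5485/1644 ≈ 3.3364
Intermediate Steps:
U(I) = -35*I (U(I) = (7*I)*(-5) = -35*I)
76790/(U(O(-10)) - 1*(-22666)) = 76790/(-35*(-10) - 1*(-22666)) = 76790/(350 + 22666) = 76790/23016 = 76790*(1/23016) = 5485/1644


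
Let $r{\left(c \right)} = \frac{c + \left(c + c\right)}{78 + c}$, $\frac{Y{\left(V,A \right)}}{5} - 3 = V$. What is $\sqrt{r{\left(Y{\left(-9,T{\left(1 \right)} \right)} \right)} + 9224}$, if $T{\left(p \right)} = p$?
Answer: $\frac{\sqrt{147554}}{4} \approx 96.032$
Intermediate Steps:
$Y{\left(V,A \right)} = 15 + 5 V$
$r{\left(c \right)} = \frac{3 c}{78 + c}$ ($r{\left(c \right)} = \frac{c + 2 c}{78 + c} = \frac{3 c}{78 + c}$)
$\sqrt{r{\left(Y{\left(-9,T{\left(1 \right)} \right)} \right)} + 9224} = \sqrt{\frac{3 \left(15 + 5 \left(-9\right)\right)}{78 + \left(15 + 5 \left(-9\right)\right)} + 9224} = \sqrt{\frac{3 \left(15 - 45\right)}{78 + \left(15 - 45\right)} + 9224} = \sqrt{3 \left(-30\right) \frac{1}{78 - 30} + 9224} = \sqrt{3 \left(-30\right) \frac{1}{48} + 9224} = \sqrt{- \frac{15}{8} + 9224} = \sqrt{\frac{73777}{8}} = \frac{\sqrt{147554}}{4}$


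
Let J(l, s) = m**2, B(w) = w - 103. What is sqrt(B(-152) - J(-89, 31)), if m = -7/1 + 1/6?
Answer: I*sqrt(10861)/6 ≈ 17.369*I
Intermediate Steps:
m = -41/6 (m = -7*1 + 1*(1/6) = -7 + 1/6 = -41/6 ≈ -6.8333)
B(w) = -103 + w
J(l, s) = 1681/36 (J(l, s) = (-41/6)**2 = 1681/36)
sqrt(B(-152) - J(-89, 31)) = sqrt((-103 - 152) - 1*1681/36) = sqrt(-255 - 1681/36) = sqrt(-10861/36) = I*sqrt(10861)/6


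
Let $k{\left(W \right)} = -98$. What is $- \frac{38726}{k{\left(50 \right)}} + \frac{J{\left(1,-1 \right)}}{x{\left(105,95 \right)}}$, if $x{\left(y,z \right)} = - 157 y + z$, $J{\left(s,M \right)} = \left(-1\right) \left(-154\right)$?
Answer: $\frac{14425092}{36505} \approx 395.15$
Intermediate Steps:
$J{\left(s,M \right)} = 154$
$x{\left(y,z \right)} = z - 157 y$
$- \frac{38726}{k{\left(50 \right)}} + \frac{J{\left(1,-1 \right)}}{x{\left(105,95 \right)}} = - \frac{38726}{-98} + \frac{154}{95 - 16485} = \left(-38726\right) \left(- \frac{1}{98}\right) + \frac{154}{95 - 16485} = \frac{19363}{49} + \frac{154}{-16390} = \frac{19363}{49} + 154 \left(- \frac{1}{16390}\right) = \frac{19363}{49} - \frac{7}{745} = \frac{14425092}{36505}$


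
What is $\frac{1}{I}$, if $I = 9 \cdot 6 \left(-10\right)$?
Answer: $- \frac{1}{540} \approx -0.0018519$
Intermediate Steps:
$I = -540$ ($I = 54 \left(-10\right) = -540$)
$\frac{1}{I} = \frac{1}{-540} = - \frac{1}{540}$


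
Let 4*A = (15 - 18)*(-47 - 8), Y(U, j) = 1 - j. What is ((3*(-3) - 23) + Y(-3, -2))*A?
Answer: -4785/4 ≈ -1196.3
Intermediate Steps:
A = 165/4 (A = ((15 - 18)*(-47 - 8))/4 = (-3*(-55))/4 = (¼)*165 = 165/4 ≈ 41.250)
((3*(-3) - 23) + Y(-3, -2))*A = ((3*(-3) - 23) + (1 - 1*(-2)))*(165/4) = ((-9 - 23) + (1 + 2))*(165/4) = (-32 + 3)*(165/4) = -29*165/4 = -4785/4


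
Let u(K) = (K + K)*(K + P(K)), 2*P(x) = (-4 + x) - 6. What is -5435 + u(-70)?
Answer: 9965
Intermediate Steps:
P(x) = -5 + x/2 (P(x) = ((-4 + x) - 6)/2 = (-10 + x)/2 = -5 + x/2)
u(K) = 2*K*(-5 + 3*K/2) (u(K) = (K + K)*(K + (-5 + K/2)) = (2*K)*(-5 + 3*K/2) = 2*K*(-5 + 3*K/2))
-5435 + u(-70) = -5435 - 70*(-10 + 3*(-70)) = -5435 - 70*(-10 - 210) = -5435 - 70*(-220) = -5435 + 15400 = 9965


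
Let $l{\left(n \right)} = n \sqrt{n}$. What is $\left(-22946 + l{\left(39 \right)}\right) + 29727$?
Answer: $6781 + 39 \sqrt{39} \approx 7024.6$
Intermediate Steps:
$l{\left(n \right)} = n^{\frac{3}{2}}$
$\left(-22946 + l{\left(39 \right)}\right) + 29727 = \left(-22946 + 39^{\frac{3}{2}}\right) + 29727 = \left(-22946 + 39 \sqrt{39}\right) + 29727 = 6781 + 39 \sqrt{39}$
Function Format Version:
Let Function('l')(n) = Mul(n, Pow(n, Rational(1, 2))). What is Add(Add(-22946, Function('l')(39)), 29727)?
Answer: Add(6781, Mul(39, Pow(39, Rational(1, 2)))) ≈ 7024.6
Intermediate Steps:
Function('l')(n) = Pow(n, Rational(3, 2))
Add(Add(-22946, Function('l')(39)), 29727) = Add(Add(-22946, Pow(39, Rational(3, 2))), 29727) = Add(Add(-22946, Mul(39, Pow(39, Rational(1, 2)))), 29727) = Add(6781, Mul(39, Pow(39, Rational(1, 2))))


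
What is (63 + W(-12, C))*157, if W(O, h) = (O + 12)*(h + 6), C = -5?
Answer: 9891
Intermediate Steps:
W(O, h) = (6 + h)*(12 + O) (W(O, h) = (12 + O)*(6 + h) = (6 + h)*(12 + O))
(63 + W(-12, C))*157 = (63 + (72 + 6*(-12) + 12*(-5) - 12*(-5)))*157 = (63 + (72 - 72 - 60 + 60))*157 = (63 + 0)*157 = 63*157 = 9891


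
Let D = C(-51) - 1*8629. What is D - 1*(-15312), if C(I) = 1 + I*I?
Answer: 9285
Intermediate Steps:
C(I) = 1 + I**2
D = -6027 (D = (1 + (-51)**2) - 1*8629 = (1 + 2601) - 8629 = 2602 - 8629 = -6027)
D - 1*(-15312) = -6027 - 1*(-15312) = -6027 + 15312 = 9285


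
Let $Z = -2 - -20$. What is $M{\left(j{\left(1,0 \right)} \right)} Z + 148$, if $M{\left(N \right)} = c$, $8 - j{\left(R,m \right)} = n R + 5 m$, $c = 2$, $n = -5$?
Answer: $184$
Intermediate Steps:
$Z = 18$ ($Z = -2 + 20 = 18$)
$j{\left(R,m \right)} = 8 - 5 m + 5 R$ ($j{\left(R,m \right)} = 8 - \left(- 5 R + 5 m\right) = 8 + \left(- 5 m + 5 R\right) = 8 - 5 m + 5 R$)
$M{\left(N \right)} = 2$
$M{\left(j{\left(1,0 \right)} \right)} Z + 148 = 2 \cdot 18 + 148 = 36 + 148 = 184$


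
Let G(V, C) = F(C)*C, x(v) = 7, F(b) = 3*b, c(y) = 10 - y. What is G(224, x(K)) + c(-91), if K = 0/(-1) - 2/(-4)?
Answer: 248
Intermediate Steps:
K = ½ (K = 0*(-1) - 2*(-¼) = 0 + ½ = ½ ≈ 0.50000)
G(V, C) = 3*C² (G(V, C) = (3*C)*C = 3*C²)
G(224, x(K)) + c(-91) = 3*7² + (10 - 1*(-91)) = 3*49 + (10 + 91) = 147 + 101 = 248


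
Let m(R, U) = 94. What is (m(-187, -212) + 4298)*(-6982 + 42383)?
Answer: 155481192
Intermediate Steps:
(m(-187, -212) + 4298)*(-6982 + 42383) = (94 + 4298)*(-6982 + 42383) = 4392*35401 = 155481192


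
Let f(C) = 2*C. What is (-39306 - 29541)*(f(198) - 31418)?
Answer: 2135771634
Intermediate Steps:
(-39306 - 29541)*(f(198) - 31418) = (-39306 - 29541)*(2*198 - 31418) = -68847*(396 - 31418) = -68847*(-31022) = 2135771634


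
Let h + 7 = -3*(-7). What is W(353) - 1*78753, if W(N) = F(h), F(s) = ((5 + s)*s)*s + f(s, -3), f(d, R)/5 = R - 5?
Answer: -75069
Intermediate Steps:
f(d, R) = -25 + 5*R (f(d, R) = 5*(R - 5) = 5*(-5 + R) = -25 + 5*R)
h = 14 (h = -7 - 3*(-7) = -7 + 21 = 14)
F(s) = -40 + s²*(5 + s) (F(s) = ((5 + s)*s)*s + (-25 + 5*(-3)) = (s*(5 + s))*s + (-25 - 15) = s²*(5 + s) - 40 = -40 + s²*(5 + s))
W(N) = 3684 (W(N) = -40 + 14³ + 5*14² = -40 + 2744 + 5*196 = -40 + 2744 + 980 = 3684)
W(353) - 1*78753 = 3684 - 1*78753 = 3684 - 78753 = -75069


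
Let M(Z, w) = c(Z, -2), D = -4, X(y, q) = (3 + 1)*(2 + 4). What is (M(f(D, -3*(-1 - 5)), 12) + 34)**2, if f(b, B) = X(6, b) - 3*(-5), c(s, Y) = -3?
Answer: 961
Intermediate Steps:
X(y, q) = 24 (X(y, q) = 4*6 = 24)
f(b, B) = 39 (f(b, B) = 24 - 3*(-5) = 24 + 15 = 39)
M(Z, w) = -3
(M(f(D, -3*(-1 - 5)), 12) + 34)**2 = (-3 + 34)**2 = 31**2 = 961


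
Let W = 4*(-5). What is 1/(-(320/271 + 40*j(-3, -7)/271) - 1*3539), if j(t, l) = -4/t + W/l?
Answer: -5691/20150689 ≈ -0.00028242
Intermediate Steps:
W = -20
j(t, l) = -20/l - 4/t (j(t, l) = -4/t - 20/l = -20/l - 4/t)
1/(-(320/271 + 40*j(-3, -7)/271) - 1*3539) = 1/(-40/(271/((-19 - 1*(-27)) + (-20/(-7) - 4/(-3)))) - 1*3539) = 1/(-40/(271/((-19 + 27) + (-20*(-⅐) - 4*(-⅓)))) - 3539) = 1/(-40/(271/(8 + (20/7 + 4/3))) - 3539) = 1/(-40/(271/(8 + 88/21)) - 3539) = 1/(-40/(271/(256/21)) - 3539) = 1/(-40/(271*(21/256)) - 3539) = 1/(-40/5691/256 - 3539) = 1/(-40*256/5691 - 3539) = 1/(-10240/5691 - 3539) = 1/(-20150689/5691) = -5691/20150689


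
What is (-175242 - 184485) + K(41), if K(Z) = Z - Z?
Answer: -359727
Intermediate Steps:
K(Z) = 0
(-175242 - 184485) + K(41) = (-175242 - 184485) + 0 = -359727 + 0 = -359727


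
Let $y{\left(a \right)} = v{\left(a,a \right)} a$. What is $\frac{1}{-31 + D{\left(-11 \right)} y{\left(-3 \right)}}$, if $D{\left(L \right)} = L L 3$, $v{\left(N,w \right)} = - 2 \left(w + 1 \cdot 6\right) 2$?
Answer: $\frac{1}{13037} \approx 7.6705 \cdot 10^{-5}$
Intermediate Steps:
$v{\left(N,w \right)} = -24 - 4 w$ ($v{\left(N,w \right)} = - 2 \left(w + 6\right) 2 = - 2 \left(6 + w\right) 2 = \left(-12 - 2 w\right) 2 = -24 - 4 w$)
$D{\left(L \right)} = 3 L^{2}$ ($D{\left(L \right)} = L^{2} \cdot 3 = 3 L^{2}$)
$y{\left(a \right)} = a \left(-24 - 4 a\right)$ ($y{\left(a \right)} = \left(-24 - 4 a\right) a = a \left(-24 - 4 a\right)$)
$\frac{1}{-31 + D{\left(-11 \right)} y{\left(-3 \right)}} = \frac{1}{-31 + 3 \left(-11\right)^{2} \left(\left(-4\right) \left(-3\right) \left(6 - 3\right)\right)} = \frac{1}{-31 + 3 \cdot 121 \left(\left(-4\right) \left(-3\right) 3\right)} = \frac{1}{-31 + 363 \cdot 36} = \frac{1}{-31 + 13068} = \frac{1}{13037}$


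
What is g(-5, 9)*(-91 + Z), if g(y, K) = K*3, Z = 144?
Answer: 1431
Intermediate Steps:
g(y, K) = 3*K
g(-5, 9)*(-91 + Z) = (3*9)*(-91 + 144) = 27*53 = 1431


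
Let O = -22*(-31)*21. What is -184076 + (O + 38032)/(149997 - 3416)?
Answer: -26981991802/146581 ≈ -1.8408e+5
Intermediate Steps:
O = 14322 (O = 682*21 = 14322)
-184076 + (O + 38032)/(149997 - 3416) = -184076 + (14322 + 38032)/(149997 - 3416) = -184076 + 52354/146581 = -26981991802/146581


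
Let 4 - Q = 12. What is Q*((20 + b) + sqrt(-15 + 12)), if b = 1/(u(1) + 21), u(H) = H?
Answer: -1764/11 - 8*I*sqrt(3) ≈ -160.36 - 13.856*I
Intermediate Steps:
Q = -8 (Q = 4 - 1*12 = 4 - 12 = -8)
b = 1/22 (b = 1/(1 + 21) = 1/22 ≈ 0.045455)
Q*((20 + b) + sqrt(-15 + 12)) = -8*((20 + 1/22) + sqrt(-15 + 12)) = -8*(441/22 + sqrt(-3)) = -8*(441/22 + I*sqrt(3)) = -1764/11 - 8*I*sqrt(3)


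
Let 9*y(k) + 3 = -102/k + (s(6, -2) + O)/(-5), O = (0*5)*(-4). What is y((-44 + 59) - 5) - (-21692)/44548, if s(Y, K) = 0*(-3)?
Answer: -163669/167055 ≈ -0.97973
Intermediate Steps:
O = 0 (O = 0*(-4) = 0)
s(Y, K) = 0
y(k) = -⅓ - 34/(3*k) (y(k) = -⅓ + (-102/k + (0 + 0)/(-5))/9 = -⅓ + (-102/k + 0*(-⅕))/9 = -⅓ + (-102/k + 0)/9 = -⅓ + (-102/k)/9 = -⅓ - 34/(3*k))
y((-44 + 59) - 5) - (-21692)/44548 = (-34 - ((-44 + 59) - 5))/(3*((-44 + 59) - 5)) - (-21692)/44548 = (-34 - (15 - 5))/(3*(15 - 5)) - (-21692)/44548 = (⅓)*(-34 - 1*10)/10 - 1*(-5423/11137) = (⅓)*(⅒)*(-34 - 10) + 5423/11137 = (⅓)*(⅒)*(-44) + 5423/11137 = -22/15 + 5423/11137 = -163669/167055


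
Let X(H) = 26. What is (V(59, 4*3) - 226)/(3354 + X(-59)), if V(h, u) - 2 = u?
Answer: -53/845 ≈ -0.062722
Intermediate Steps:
V(h, u) = 2 + u
(V(59, 4*3) - 226)/(3354 + X(-59)) = ((2 + 4*3) - 226)/(3354 + 26) = ((2 + 12) - 226)/3380 = (14 - 226)*(1/3380) = -212*1/3380 = -53/845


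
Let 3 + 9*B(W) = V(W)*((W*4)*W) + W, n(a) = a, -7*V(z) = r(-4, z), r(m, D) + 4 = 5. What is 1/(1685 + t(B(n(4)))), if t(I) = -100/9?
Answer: 9/15065 ≈ 0.00059741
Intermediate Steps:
r(m, D) = 1 (r(m, D) = -4 + 5 = 1)
V(z) = -⅐ (V(z) = -⅐*1 = -⅐)
B(W) = -⅓ - 4*W²/63 + W/9 (B(W) = -⅓ + (-W*4*W/7 + W)/9 = -⅓ + (-4*W*W/7 + W)/9 = -⅓ + (-4*W²/7 + W)/9 = -⅓ + (W - 4*W²/7)/9 = -⅓ + (-4*W²/63 + W/9) = -⅓ - 4*W²/63 + W/9)
t(I) = -100/9 (t(I) = -100*⅑ = -100/9)
1/(1685 + t(B(n(4)))) = 1/(1685 - 100/9) = 1/(15065/9) = 9/15065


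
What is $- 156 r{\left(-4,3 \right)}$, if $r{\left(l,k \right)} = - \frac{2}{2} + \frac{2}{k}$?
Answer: $52$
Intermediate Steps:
$r{\left(l,k \right)} = -1 + \frac{2}{k}$ ($r{\left(l,k \right)} = \left(-2\right) \frac{1}{2} + \frac{2}{k} = -1 + \frac{2}{k}$)
$- 156 r{\left(-4,3 \right)} = - 156 \frac{2 - 3}{3} = - 156 \cdot \frac{1}{3} \left(-1\right) = \left(-156\right) \left(- \frac{1}{3}\right) = 52$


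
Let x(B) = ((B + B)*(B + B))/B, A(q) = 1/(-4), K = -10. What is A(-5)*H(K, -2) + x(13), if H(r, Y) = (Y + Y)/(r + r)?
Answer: 1039/20 ≈ 51.950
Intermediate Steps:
H(r, Y) = Y/r (H(r, Y) = (2*Y)/((2*r)) = (2*Y)*(1/(2*r)) = Y/r)
A(q) = -¼
x(B) = 4*B (x(B) = ((2*B)*(2*B))/B = (4*B²)/B = 4*B)
A(-5)*H(K, -2) + x(13) = -(-1)/(2*(-10)) + 4*13 = -(-1)*(-1)/(2*10) + 52 = -¼*⅕ + 52 = -1/20 + 52 = 1039/20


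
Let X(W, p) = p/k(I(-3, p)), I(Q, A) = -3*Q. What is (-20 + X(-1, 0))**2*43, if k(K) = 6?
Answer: 17200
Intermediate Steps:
X(W, p) = p/6
(-20 + X(-1, 0))**2*43 = (-20 + (1/6)*0)**2*43 = (-20 + 0)**2*43 = (-20)**2*43 = 400*43 = 17200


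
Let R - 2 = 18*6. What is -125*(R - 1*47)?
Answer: -7875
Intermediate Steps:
R = 110 (R = 2 + 18*6 = 2 + 108 = 110)
-125*(R - 1*47) = -125*(110 - 1*47) = -125*(110 - 47) = -125*63 = -7875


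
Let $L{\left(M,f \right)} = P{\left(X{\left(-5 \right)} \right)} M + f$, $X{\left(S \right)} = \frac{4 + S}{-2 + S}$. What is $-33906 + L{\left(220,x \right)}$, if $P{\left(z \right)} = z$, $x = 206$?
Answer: $- \frac{235680}{7} \approx -33669.0$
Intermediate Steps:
$X{\left(S \right)} = \frac{4 + S}{-2 + S}$
$L{\left(M,f \right)} = f + \frac{M}{7}$ ($L{\left(M,f \right)} = \frac{4 - 5}{-2 - 5} M + f = \frac{1}{-7} \left(-1\right) M + f = \left(- \frac{1}{7}\right) \left(-1\right) M + f = \frac{M}{7} + f = f + \frac{M}{7}$)
$-33906 + L{\left(220,x \right)} = -33906 + \left(206 + \frac{1}{7} \cdot 220\right) = -33906 + \left(206 + \frac{220}{7}\right) = -33906 + \frac{1662}{7} = - \frac{235680}{7}$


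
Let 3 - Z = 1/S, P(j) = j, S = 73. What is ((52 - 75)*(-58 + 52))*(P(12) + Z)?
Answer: 150972/73 ≈ 2068.1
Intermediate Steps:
Z = 218/73 (Z = 3 - 1/73 = 218/73 ≈ 2.9863)
((52 - 75)*(-58 + 52))*(P(12) + Z) = ((52 - 75)*(-58 + 52))*(12 + 218/73) = -23*(-6)*(1094/73) = 138*(1094/73) = 150972/73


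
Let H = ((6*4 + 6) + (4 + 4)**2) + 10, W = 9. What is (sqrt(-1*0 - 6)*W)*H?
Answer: 936*I*sqrt(6) ≈ 2292.7*I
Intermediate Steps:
H = 104 (H = ((24 + 6) + 8**2) + 10 = (30 + 64) + 10 = 94 + 10 = 104)
(sqrt(-1*0 - 6)*W)*H = (sqrt(-1*0 - 6)*9)*104 = (sqrt(0 - 6)*9)*104 = (sqrt(-6)*9)*104 = ((I*sqrt(6))*9)*104 = (9*I*sqrt(6))*104 = 936*I*sqrt(6)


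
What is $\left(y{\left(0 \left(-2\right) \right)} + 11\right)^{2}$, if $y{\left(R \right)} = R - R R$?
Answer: $121$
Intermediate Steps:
$y{\left(R \right)} = R - R^{2}$
$\left(y{\left(0 \left(-2\right) \right)} + 11\right)^{2} = \left(0 \left(-2\right) \left(1 - 0 \left(-2\right)\right) + 11\right)^{2} = \left(0 \left(1 - 0\right) + 11\right)^{2} = \left(0 \left(1 + 0\right) + 11\right)^{2} = \left(0 \cdot 1 + 11\right)^{2} = \left(0 + 11\right)^{2} = 11^{2} = 121$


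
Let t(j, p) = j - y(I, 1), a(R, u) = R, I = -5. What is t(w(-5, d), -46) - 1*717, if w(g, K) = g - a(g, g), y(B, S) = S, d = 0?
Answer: -718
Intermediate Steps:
w(g, K) = 0 (w(g, K) = g - g = 0)
t(j, p) = -1 + j (t(j, p) = j - 1*1 = j - 1 = -1 + j)
t(w(-5, d), -46) - 1*717 = (-1 + 0) - 1*717 = -1 - 717 = -718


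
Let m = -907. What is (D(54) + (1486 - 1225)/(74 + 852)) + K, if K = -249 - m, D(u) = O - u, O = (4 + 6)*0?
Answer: 559565/926 ≈ 604.28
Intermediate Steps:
O = 0 (O = 10*0 = 0)
D(u) = -u (D(u) = 0 - u = -u)
K = 658 (K = -249 - 1*(-907) = -249 + 907 = 658)
(D(54) + (1486 - 1225)/(74 + 852)) + K = (-1*54 + (1486 - 1225)/(74 + 852)) + 658 = (-54 + 261/926) + 658 = -49743/926 + 658 = 559565/926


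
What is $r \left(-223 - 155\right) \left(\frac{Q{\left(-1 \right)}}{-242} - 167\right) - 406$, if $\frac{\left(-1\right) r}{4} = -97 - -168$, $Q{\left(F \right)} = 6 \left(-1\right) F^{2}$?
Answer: $- \frac{2168988934}{121} \approx -1.7926 \cdot 10^{7}$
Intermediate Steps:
$Q{\left(F \right)} = - 6 F^{2}$
$r = -284$ ($r = - 4 \left(-97 - -168\right) = - 4 \left(-97 + 168\right) = \left(-4\right) 71 = -284$)
$r \left(-223 - 155\right) \left(\frac{Q{\left(-1 \right)}}{-242} - 167\right) - 406 = - 284 \left(-223 - 155\right) \left(\frac{\left(-6\right) \left(-1\right)^{2}}{-242} - 167\right) - 406 = - 284 \left(- 378 \left(\left(-6\right) 1 \left(- \frac{1}{242}\right) - 167\right)\right) - 406 = - 284 \left(- 378 \left(\left(-6\right) \left(- \frac{1}{242}\right) - 167\right)\right) - 406 = - 284 \left(- 378 \left(\frac{3}{121} - 167\right)\right) - 406 = - 284 \left(\left(-378\right) \left(- \frac{20204}{121}\right)\right) - 406 = \left(-284\right) \frac{7637112}{121} - 406 = - \frac{2168939808}{121} - 406 = - \frac{2168988934}{121}$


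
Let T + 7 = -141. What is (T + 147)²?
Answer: 1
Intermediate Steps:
T = -148 (T = -7 - 141 = -148)
(T + 147)² = (-148 + 147)² = (-1)² = 1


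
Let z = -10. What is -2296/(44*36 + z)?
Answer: -1148/787 ≈ -1.4587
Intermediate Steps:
-2296/(44*36 + z) = -2296/(44*36 - 10) = -2296/(1584 - 10) = -2296/1574 = -2296*1/1574 = -1148/787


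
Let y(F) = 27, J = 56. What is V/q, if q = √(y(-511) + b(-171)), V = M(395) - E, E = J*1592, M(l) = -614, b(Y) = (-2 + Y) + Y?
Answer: 89766*I*√317/317 ≈ 5041.8*I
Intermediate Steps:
b(Y) = -2 + 2*Y
E = 89152 (E = 56*1592 = 89152)
V = -89766 (V = -614 - 1*89152 = -614 - 89152 = -89766)
q = I*√317 (q = √(27 + (-2 + 2*(-171))) = √(27 + (-2 - 342)) = √(27 - 344) = √(-317) = I*√317 ≈ 17.805*I)
V/q = -89766*(-I*√317/317) = -(-89766)*I*√317/317 = 89766*I*√317/317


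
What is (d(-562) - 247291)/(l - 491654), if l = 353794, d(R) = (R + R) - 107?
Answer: 124261/68930 ≈ 1.8027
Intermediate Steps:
d(R) = -107 + 2*R (d(R) = 2*R - 107 = -107 + 2*R)
(d(-562) - 247291)/(l - 491654) = ((-107 + 2*(-562)) - 247291)/(353794 - 491654) = ((-107 - 1124) - 247291)/(-137860) = (-1231 - 247291)*(-1/137860) = -248522*(-1/137860) = 124261/68930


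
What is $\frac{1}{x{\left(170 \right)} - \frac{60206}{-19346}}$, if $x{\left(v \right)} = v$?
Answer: $\frac{9673}{1674513} \approx 0.0057766$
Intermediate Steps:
$\frac{1}{x{\left(170 \right)} - \frac{60206}{-19346}} = \frac{1}{170 - \frac{60206}{-19346}} = \frac{1}{170 - - \frac{30103}{9673}} = \frac{1}{170 + \frac{30103}{9673}} = \frac{1}{\frac{1674513}{9673}} = \frac{9673}{1674513}$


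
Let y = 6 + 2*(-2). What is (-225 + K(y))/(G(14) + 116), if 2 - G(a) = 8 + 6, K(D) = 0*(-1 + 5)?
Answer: -225/104 ≈ -2.1635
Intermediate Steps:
y = 2 (y = 6 - 4 = 2)
K(D) = 0 (K(D) = 0*4 = 0)
G(a) = -12 (G(a) = 2 - (8 + 6) = 2 - 1*14 = 2 - 14 = -12)
(-225 + K(y))/(G(14) + 116) = (-225 + 0)/(-12 + 116) = -225/104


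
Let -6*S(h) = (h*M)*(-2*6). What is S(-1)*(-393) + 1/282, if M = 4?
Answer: 886609/282 ≈ 3144.0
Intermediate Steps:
S(h) = 8*h (S(h) = -h*4*(-2*6)/6 = -4*h*(-12)/6 = -(-8)*h = 8*h)
S(-1)*(-393) + 1/282 = (8*(-1))*(-393) + 1/282 = -8*(-393) + 1/282 = 3144 + 1/282 = 886609/282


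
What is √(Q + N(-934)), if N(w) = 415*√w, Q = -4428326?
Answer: √(-4428326 + 415*I*√934) ≈ 3.01 + 2104.4*I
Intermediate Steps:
√(Q + N(-934)) = √(-4428326 + 415*√(-934)) = √(-4428326 + 415*(I*√934)) = √(-4428326 + 415*I*√934)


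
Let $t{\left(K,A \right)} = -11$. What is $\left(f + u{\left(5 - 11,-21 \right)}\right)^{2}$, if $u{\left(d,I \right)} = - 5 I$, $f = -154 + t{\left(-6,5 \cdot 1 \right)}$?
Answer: $3600$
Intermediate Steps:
$f = -165$ ($f = -154 - 11 = -165$)
$\left(f + u{\left(5 - 11,-21 \right)}\right)^{2} = \left(-165 - -105\right)^{2} = \left(-165 + 105\right)^{2} = \left(-60\right)^{2} = 3600$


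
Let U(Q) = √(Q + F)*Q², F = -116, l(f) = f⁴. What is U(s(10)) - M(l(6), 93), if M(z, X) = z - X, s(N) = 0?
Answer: -1203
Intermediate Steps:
U(Q) = Q²*√(-116 + Q) (U(Q) = √(Q - 116)*Q² = √(-116 + Q)*Q² = Q²*√(-116 + Q))
U(s(10)) - M(l(6), 93) = 0²*√(-116 + 0) - (6⁴ - 1*93) = 0*√(-116) - (1296 - 93) = 0*(2*I*√29) - 1*1203 = 0 - 1203 = -1203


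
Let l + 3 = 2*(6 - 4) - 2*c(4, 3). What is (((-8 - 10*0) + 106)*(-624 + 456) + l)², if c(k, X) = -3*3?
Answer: 270438025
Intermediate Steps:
c(k, X) = -9
l = 19 (l = -3 + (2*(6 - 4) - 2*(-9)) = -3 + (2*2 + 18) = -3 + (4 + 18) = -3 + 22 = 19)
(((-8 - 10*0) + 106)*(-624 + 456) + l)² = (((-8 - 10*0) + 106)*(-624 + 456) + 19)² = (((-8 + 0) + 106)*(-168) + 19)² = ((-8 + 106)*(-168) + 19)² = (98*(-168) + 19)² = (-16464 + 19)² = (-16445)² = 270438025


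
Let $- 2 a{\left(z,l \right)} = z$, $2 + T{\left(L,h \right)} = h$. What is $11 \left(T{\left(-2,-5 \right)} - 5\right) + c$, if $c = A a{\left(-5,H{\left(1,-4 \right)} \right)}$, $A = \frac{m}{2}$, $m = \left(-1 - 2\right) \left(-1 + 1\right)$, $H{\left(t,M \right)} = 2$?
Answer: $-132$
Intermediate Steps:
$T{\left(L,h \right)} = -2 + h$
$m = 0$ ($m = \left(-3\right) 0 = 0$)
$a{\left(z,l \right)} = - \frac{z}{2}$
$A = 0$ ($A = \frac{0}{2} = 0 \cdot \frac{1}{2} = 0$)
$c = 0$ ($c = 0 \left(\left(- \frac{1}{2}\right) \left(-5\right)\right) = 0 \cdot \frac{5}{2} = 0$)
$11 \left(T{\left(-2,-5 \right)} - 5\right) + c = 11 \left(\left(-2 - 5\right) - 5\right) + 0 = 11 \left(-7 - 5\right) + 0 = 11 \left(-12\right) + 0 = -132 + 0 = -132$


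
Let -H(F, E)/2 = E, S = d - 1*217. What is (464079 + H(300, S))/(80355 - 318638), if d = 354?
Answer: -463805/238283 ≈ -1.9464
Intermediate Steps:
S = 137 (S = 354 - 1*217 = 354 - 217 = 137)
H(F, E) = -2*E
(464079 + H(300, S))/(80355 - 318638) = (464079 - 2*137)/(80355 - 318638) = (464079 - 274)/(-238283) = 463805*(-1/238283) = -463805/238283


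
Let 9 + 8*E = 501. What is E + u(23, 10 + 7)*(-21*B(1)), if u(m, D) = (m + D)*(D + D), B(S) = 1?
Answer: -56997/2 ≈ -28499.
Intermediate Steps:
E = 123/2 (E = -9/8 + (⅛)*501 = -9/8 + 501/8 = 123/2 ≈ 61.500)
u(m, D) = 2*D*(D + m) (u(m, D) = (D + m)*(2*D) = 2*D*(D + m))
E + u(23, 10 + 7)*(-21*B(1)) = 123/2 + (2*(10 + 7)*((10 + 7) + 23))*(-21*1) = 123/2 + (2*17*(17 + 23))*(-21) = 123/2 + (2*17*40)*(-21) = 123/2 + 1360*(-21) = 123/2 - 28560 = -56997/2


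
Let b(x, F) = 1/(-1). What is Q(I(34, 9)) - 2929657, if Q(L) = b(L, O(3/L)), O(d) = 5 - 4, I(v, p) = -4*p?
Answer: -2929658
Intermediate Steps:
O(d) = 1
b(x, F) = -1
Q(L) = -1
Q(I(34, 9)) - 2929657 = -1 - 2929657 = -2929658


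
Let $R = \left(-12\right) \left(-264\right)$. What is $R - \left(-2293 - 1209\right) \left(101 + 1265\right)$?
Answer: $4786900$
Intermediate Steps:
$R = 3168$
$R - \left(-2293 - 1209\right) \left(101 + 1265\right) = 3168 - \left(-2293 - 1209\right) \left(101 + 1265\right) = 3168 - \left(-3502\right) 1366 = 3168 - -4783732 = 3168 + 4783732 = 4786900$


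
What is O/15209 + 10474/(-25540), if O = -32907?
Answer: -499871923/194218930 ≈ -2.5738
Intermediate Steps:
O/15209 + 10474/(-25540) = -32907/15209 + 10474/(-25540) = -32907*1/15209 + 10474*(-1/25540) = -32907/15209 - 5237/12770 = -499871923/194218930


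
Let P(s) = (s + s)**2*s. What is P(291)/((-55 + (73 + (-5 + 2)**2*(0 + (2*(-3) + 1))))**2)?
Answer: 3650692/27 ≈ 1.3521e+5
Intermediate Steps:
P(s) = 4*s**3 (P(s) = (2*s)**2*s = (4*s**2)*s = 4*s**3)
P(291)/((-55 + (73 + (-5 + 2)**2*(0 + (2*(-3) + 1))))**2) = (4*291**3)/((-55 + (73 + (-5 + 2)**2*(0 + (2*(-3) + 1))))**2) = (4*24642171)/((-55 + (73 + (-3)**2*(0 + (-6 + 1))))**2) = 98568684/((-55 + (73 + 9*(0 - 5)))**2) = 98568684/((-55 + (73 + 9*(-5)))**2) = 98568684/((-55 + (73 - 45))**2) = 98568684/((-55 + 28)**2) = 98568684/((-27)**2) = 98568684/729 = 98568684*(1/729) = 3650692/27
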